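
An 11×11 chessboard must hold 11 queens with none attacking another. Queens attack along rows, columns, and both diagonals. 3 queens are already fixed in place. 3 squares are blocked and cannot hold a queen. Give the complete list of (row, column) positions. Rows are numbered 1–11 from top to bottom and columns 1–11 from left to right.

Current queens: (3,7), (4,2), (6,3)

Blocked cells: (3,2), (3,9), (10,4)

(1,6) (2,1) (3,7) (4,2) (5,8) (6,3) (7,9) (8,4) (9,10) (10,5) (11,11)

Row 1: attacked by (3,7)→{5,7,9}; (4,2)→{2,5}; (6,3)→{3,8}. Safe: 1, 4, 6, 10, 11. Place at column 6.
Row 2: attacked by (1,6)→{5,6,7}; (3,7)→{6,7,8}; (4,2)→{2,4}; (6,3)→{3,7}. Safe: 1, 9, 10, 11. Place at column 1.
Row 5: attacked by (1,6)→{2,6,10}; (2,1)→{1,4}; (3,7)→{5,7,9}; (4,2)→{1,2,3}; (6,3)→{2,3,4}. Safe: 8, 11. Place at column 8.
Row 7: attacked by (1,6)→{6}; (2,1)→{1,6}; (3,7)→{3,7,11}; (4,2)→{2,5}; (5,8)→{6,8,10}; (6,3)→{2,3,4}. Safe: 9. Place at column 9.
Row 8: attacked by (1,6)→{6}; (2,1)→{1,7}; (3,7)→{2,7}; (4,2)→{2,6}; (5,8)→{5,8,11}; (6,3)→{1,3,5}; (7,9)→{8,9,10}. Safe: 4. Place at column 4.
Row 9: attacked by (1,6)→{6}; (2,1)→{1,8}; (3,7)→{1,7}; (4,2)→{2,7}; (5,8)→{4,8}; (6,3)→{3,6}; (7,9)→{7,9,11}; (8,4)→{3,4,5}. Safe: 10. Place at column 10.
Row 10: attacked by (1,6)→{6}; (2,1)→{1,9}; (3,7)→{7}; (4,2)→{2,8}; (5,8)→{3,8}; (6,3)→{3,7}; (7,9)→{6,9}; (8,4)→{2,4,6}; (9,10)→{9,10,11}. Blocked: 4. Safe: 5. Place at column 5.
Row 11: attacked by (1,6)→{6}; (2,1)→{1,10}; (3,7)→{7}; (4,2)→{2,9}; (5,8)→{2,8}; (6,3)→{3,8}; (7,9)→{5,9}; (8,4)→{1,4,7}; (9,10)→{8,10}; (10,5)→{4,5,6}. Safe: 11. Place at column 11.
Columns [6, 1, 7, 2, 8, 3, 9, 4, 10, 5, 11], r−c [-5, 1, -4, 2, -3, 3, -2, 4, -1, 5, 0], r+c [7, 3, 10, 6, 13, 9, 16, 12, 19, 15, 22] are all distinct, so no two queens attack.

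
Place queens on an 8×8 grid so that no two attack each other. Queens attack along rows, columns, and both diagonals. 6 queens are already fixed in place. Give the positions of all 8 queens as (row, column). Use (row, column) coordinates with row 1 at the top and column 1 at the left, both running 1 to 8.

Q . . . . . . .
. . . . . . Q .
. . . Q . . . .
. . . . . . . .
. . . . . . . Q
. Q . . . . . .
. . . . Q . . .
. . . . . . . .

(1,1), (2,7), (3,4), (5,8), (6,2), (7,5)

Row 4: attacked by (1,1)→{1,4}; (2,7)→{5,7}; (3,4)→{3,4,5}; (5,8)→{7,8}; (6,2)→{2,4}; (7,5)→{2,5,8}. Safe: 6. Place at column 6.
Row 8: attacked by (1,1)→{1,8}; (2,7)→{1,7}; (3,4)→{4}; (4,6)→{2,6}; (5,8)→{5,8}; (6,2)→{2,4}; (7,5)→{4,5,6}. Safe: 3. Place at column 3.
Columns [1, 7, 4, 6, 8, 2, 5, 3], r−c [0, -5, -1, -2, -3, 4, 2, 5], r+c [2, 9, 7, 10, 13, 8, 12, 11] are all distinct, so no two queens attack.

(1,1) (2,7) (3,4) (4,6) (5,8) (6,2) (7,5) (8,3)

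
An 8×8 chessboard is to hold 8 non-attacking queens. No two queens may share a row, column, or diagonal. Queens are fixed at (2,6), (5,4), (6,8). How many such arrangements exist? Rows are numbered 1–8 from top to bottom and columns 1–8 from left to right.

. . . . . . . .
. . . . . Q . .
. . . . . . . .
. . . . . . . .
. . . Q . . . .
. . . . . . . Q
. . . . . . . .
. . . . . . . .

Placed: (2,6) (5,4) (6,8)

Branch on row 1: col 1 → 0; col 2 → 1.
Sum: 0 + 1 = 1.

1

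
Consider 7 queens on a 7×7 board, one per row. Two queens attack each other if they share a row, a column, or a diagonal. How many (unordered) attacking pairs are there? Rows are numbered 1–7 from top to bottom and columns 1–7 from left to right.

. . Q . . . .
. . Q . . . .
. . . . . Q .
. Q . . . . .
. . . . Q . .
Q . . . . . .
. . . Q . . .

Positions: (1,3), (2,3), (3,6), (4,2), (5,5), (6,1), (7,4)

Same column: (1,3)–(2,3) (column 3).
Total attacking pairs: 1.

1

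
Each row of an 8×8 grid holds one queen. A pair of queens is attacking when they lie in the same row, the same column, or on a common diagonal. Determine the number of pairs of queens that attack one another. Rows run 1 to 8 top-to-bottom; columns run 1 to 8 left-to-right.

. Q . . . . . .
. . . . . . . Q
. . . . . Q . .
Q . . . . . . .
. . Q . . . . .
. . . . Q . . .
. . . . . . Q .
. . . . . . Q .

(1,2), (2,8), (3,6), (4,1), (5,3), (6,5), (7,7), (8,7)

Same column: (7,7)–(8,7) (column 7).
Same diagonal: (6,5)–(8,7) (|6−8| = |5−7| = 2).
Total attacking pairs: 2.

2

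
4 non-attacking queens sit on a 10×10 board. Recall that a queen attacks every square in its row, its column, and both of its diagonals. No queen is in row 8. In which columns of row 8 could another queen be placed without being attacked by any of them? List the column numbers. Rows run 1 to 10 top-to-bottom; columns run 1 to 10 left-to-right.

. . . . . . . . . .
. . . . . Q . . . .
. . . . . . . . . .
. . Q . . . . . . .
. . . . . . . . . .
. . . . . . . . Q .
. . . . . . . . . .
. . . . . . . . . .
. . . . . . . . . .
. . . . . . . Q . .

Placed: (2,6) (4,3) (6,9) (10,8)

columns 1, 2, 4, 5

(2,6) attacks row 8 at column 6.
(4,3) attacks row 8 at column 3 and diagonals 7.
(6,9) attacks row 8 at column 9 and diagonals 7.
(10,8) attacks row 8 at column 8 and diagonals 6, 10.
Attacked columns: {3, 6, 7, 8, 9, 10}. Safe: {1, 2, 4, 5}.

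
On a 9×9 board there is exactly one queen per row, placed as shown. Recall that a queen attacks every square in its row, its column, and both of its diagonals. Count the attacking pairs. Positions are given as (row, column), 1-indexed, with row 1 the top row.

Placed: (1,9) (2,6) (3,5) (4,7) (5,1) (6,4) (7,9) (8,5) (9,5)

Same column: (1,9)–(7,9) (column 9); (3,5)–(8,5) (column 5); (3,5)–(9,5) (column 5); (8,5)–(9,5) (column 5).
Same diagonal: (1,9)–(6,4) (|1−6| = |9−4| = 5); (2,6)–(3,5) (|2−3| = |6−5| = 1); (3,5)–(7,9) (|3−7| = |5−9| = 4); (5,1)–(9,5) (|5−9| = |1−5| = 4).
Total attacking pairs: 8.

8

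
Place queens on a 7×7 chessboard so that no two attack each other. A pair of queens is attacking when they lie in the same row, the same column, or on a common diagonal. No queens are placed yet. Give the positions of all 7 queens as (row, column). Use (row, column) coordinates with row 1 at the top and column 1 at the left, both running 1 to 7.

Row 1: Safe: 1, 2, 3, 4, 5, 6, 7. Place at column 4.
Row 2: attacked by (1,4)→{3,4,5}. Safe: 1, 2, 6, 7. Place at column 7.
Row 3: attacked by (1,4)→{2,4,6}; (2,7)→{6,7}. Safe: 1, 3, 5. Place at column 3.
Row 4: attacked by (1,4)→{1,4,7}; (2,7)→{5,7}; (3,3)→{2,3,4}. Safe: 6. Place at column 6.
Row 5: attacked by (1,4)→{4}; (2,7)→{4,7}; (3,3)→{1,3,5}; (4,6)→{5,6,7}. Safe: 2. Place at column 2.
Row 6: attacked by (1,4)→{4}; (2,7)→{3,7}; (3,3)→{3,6}; (4,6)→{4,6}; (5,2)→{1,2,3}. Safe: 5. Place at column 5.
Row 7: attacked by (1,4)→{4}; (2,7)→{2,7}; (3,3)→{3,7}; (4,6)→{3,6}; (5,2)→{2,4}; (6,5)→{4,5,6}. Safe: 1. Place at column 1.
Columns [4, 7, 3, 6, 2, 5, 1], r−c [-3, -5, 0, -2, 3, 1, 6], r+c [5, 9, 6, 10, 7, 11, 8] are all distinct, so no two queens attack.

(1,4) (2,7) (3,3) (4,6) (5,2) (6,5) (7,1)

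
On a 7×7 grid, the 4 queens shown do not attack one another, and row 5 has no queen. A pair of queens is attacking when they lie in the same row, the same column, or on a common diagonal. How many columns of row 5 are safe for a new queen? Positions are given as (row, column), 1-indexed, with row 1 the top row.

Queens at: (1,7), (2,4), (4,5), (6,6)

1

(1,7) attacks row 5 at column 7 and diagonals 3.
(2,4) attacks row 5 at column 4 and diagonals 1, 7.
(4,5) attacks row 5 at column 5 and diagonals 4, 6.
(6,6) attacks row 5 at column 6 and diagonals 5, 7.
Attacked columns: {1, 3, 4, 5, 6, 7}. Safe: {2}.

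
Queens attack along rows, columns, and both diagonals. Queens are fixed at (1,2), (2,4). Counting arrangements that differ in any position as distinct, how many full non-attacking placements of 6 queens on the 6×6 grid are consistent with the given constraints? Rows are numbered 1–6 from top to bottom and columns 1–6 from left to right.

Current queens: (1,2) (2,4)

Branch on row 3: col 1 → 0; col 6 → 1.
Sum: 0 + 1 = 1.

1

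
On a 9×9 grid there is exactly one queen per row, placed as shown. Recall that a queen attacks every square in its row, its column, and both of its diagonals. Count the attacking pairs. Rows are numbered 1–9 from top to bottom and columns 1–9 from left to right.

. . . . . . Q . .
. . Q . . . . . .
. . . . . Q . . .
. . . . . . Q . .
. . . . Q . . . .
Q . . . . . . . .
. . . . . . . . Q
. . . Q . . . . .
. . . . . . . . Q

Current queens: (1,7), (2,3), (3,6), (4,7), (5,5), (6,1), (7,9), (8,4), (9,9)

Same column: (1,7)–(4,7) (column 7); (7,9)–(9,9) (column 9).
Same diagonal: (3,6)–(4,7) (|3−4| = |6−7| = 1); (5,5)–(9,9) (|5−9| = |5−9| = 4).
Total attacking pairs: 4.

4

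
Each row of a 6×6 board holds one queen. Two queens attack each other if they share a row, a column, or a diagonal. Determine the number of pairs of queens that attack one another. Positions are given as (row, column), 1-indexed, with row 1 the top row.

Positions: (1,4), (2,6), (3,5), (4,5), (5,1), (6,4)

3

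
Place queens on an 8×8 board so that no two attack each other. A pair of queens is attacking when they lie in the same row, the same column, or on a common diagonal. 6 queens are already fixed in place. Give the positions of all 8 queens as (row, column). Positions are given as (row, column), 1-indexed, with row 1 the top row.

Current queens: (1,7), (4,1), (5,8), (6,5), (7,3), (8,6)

Row 2: attacked by (1,7)→{6,7,8}; (4,1)→{1,3}; (5,8)→{5,8}; (6,5)→{1,5}; (7,3)→{3,8}; (8,6)→{6}. Safe: 2, 4. Place at column 2.
Row 3: attacked by (1,7)→{5,7}; (2,2)→{1,2,3}; (4,1)→{1,2}; (5,8)→{6,8}; (6,5)→{2,5,8}; (7,3)→{3,7}; (8,6)→{1,6}. Safe: 4. Place at column 4.
Columns [7, 2, 4, 1, 8, 5, 3, 6], r−c [-6, 0, -1, 3, -3, 1, 4, 2], r+c [8, 4, 7, 5, 13, 11, 10, 14] are all distinct, so no two queens attack.

(1,7) (2,2) (3,4) (4,1) (5,8) (6,5) (7,3) (8,6)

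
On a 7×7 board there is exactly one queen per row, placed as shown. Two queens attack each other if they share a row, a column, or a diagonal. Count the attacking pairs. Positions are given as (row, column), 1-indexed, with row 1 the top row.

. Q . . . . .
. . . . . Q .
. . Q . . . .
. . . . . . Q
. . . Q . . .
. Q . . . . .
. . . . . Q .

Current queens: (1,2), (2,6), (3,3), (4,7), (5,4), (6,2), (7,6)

Same column: (1,2)–(6,2) (column 2); (2,6)–(7,6) (column 6).
Same diagonal: (2,6)–(6,2) (|2−6| = |6−2| = 4); (5,4)–(7,6) (|5−7| = |4−6| = 2).
Total attacking pairs: 4.

4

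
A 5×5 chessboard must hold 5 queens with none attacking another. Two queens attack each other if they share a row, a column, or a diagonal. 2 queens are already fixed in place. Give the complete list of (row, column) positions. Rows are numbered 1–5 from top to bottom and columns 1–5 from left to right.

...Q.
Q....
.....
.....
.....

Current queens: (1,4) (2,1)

Row 3: attacked by (1,4)→{2,4}; (2,1)→{1,2}. Safe: 3, 5. Place at column 3.
Row 4: attacked by (1,4)→{1,4}; (2,1)→{1,3}; (3,3)→{2,3,4}. Safe: 5. Place at column 5.
Row 5: attacked by (1,4)→{4}; (2,1)→{1,4}; (3,3)→{1,3,5}; (4,5)→{4,5}. Safe: 2. Place at column 2.
Columns [4, 1, 3, 5, 2], r−c [-3, 1, 0, -1, 3], r+c [5, 3, 6, 9, 7] are all distinct, so no two queens attack.

(1,4) (2,1) (3,3) (4,5) (5,2)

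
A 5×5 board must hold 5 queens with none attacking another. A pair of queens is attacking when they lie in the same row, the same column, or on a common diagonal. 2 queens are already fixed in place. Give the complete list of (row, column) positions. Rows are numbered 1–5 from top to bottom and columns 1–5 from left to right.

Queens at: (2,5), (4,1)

(1,2) (2,5) (3,3) (4,1) (5,4)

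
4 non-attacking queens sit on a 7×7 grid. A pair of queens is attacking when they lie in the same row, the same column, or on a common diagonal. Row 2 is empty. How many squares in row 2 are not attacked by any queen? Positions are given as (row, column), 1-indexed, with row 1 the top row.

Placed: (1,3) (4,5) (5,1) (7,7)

(1,3) attacks row 2 at column 3 and diagonals 2, 4.
(4,5) attacks row 2 at column 5 and diagonals 3, 7.
(5,1) attacks row 2 at column 1 and diagonals 4.
(7,7) attacks row 2 at column 7 and diagonals 2.
Attacked columns: {1, 2, 3, 4, 5, 7}. Safe: {6}.

1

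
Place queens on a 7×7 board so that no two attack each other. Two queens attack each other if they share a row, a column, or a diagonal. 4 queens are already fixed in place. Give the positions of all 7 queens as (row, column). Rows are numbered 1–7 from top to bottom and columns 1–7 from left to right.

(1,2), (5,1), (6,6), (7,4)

(1,2) (2,7) (3,5) (4,3) (5,1) (6,6) (7,4)

Row 2: attacked by (1,2)→{1,2,3}; (5,1)→{1,4}; (6,6)→{2,6}; (7,4)→{4}. Safe: 5, 7. Place at column 7.
Row 3: attacked by (1,2)→{2,4}; (2,7)→{6,7}; (5,1)→{1,3}; (6,6)→{3,6}; (7,4)→{4}. Safe: 5. Place at column 5.
Row 4: attacked by (1,2)→{2,5}; (2,7)→{5,7}; (3,5)→{4,5,6}; (5,1)→{1,2}; (6,6)→{4,6}; (7,4)→{1,4,7}. Safe: 3. Place at column 3.
Columns [2, 7, 5, 3, 1, 6, 4], r−c [-1, -5, -2, 1, 4, 0, 3], r+c [3, 9, 8, 7, 6, 12, 11] are all distinct, so no two queens attack.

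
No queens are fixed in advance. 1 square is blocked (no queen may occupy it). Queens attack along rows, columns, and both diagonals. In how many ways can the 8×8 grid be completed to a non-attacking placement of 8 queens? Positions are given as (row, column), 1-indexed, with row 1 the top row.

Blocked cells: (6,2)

Branch on row 1: col 1 → 3; col 2 → 8; col 3 → 14; col 4 → 15; col 5 → 15; col 6 → 12; col 7 → 8; col 8 → 3.
Sum: 3 + 8 + 14 + 15 + 15 + 12 + 8 + 3 = 78.

78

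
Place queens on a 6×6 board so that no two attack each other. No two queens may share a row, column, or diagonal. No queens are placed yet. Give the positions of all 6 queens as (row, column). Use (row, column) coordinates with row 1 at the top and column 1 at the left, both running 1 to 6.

(1,3) (2,6) (3,2) (4,5) (5,1) (6,4)

Row 1: Safe: 1, 2, 3, 4, 5, 6. Place at column 3.
Row 2: attacked by (1,3)→{2,3,4}. Safe: 1, 5, 6. Place at column 6.
Row 3: attacked by (1,3)→{1,3,5}; (2,6)→{5,6}. Safe: 2, 4. Place at column 2.
Row 4: attacked by (1,3)→{3,6}; (2,6)→{4,6}; (3,2)→{1,2,3}. Safe: 5. Place at column 5.
Row 5: attacked by (1,3)→{3}; (2,6)→{3,6}; (3,2)→{2,4}; (4,5)→{4,5,6}. Safe: 1. Place at column 1.
Row 6: attacked by (1,3)→{3}; (2,6)→{2,6}; (3,2)→{2,5}; (4,5)→{3,5}; (5,1)→{1,2}. Safe: 4. Place at column 4.
Columns [3, 6, 2, 5, 1, 4], r−c [-2, -4, 1, -1, 4, 2], r+c [4, 8, 5, 9, 6, 10] are all distinct, so no two queens attack.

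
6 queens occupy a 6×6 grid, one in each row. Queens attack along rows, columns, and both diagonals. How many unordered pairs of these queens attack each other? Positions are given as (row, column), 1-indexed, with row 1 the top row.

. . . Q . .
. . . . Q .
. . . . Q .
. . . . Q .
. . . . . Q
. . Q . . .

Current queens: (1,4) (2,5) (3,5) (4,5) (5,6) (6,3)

Same column: (2,5)–(3,5) (column 5); (2,5)–(4,5) (column 5); (3,5)–(4,5) (column 5).
Same diagonal: (1,4)–(2,5) (|1−2| = |4−5| = 1); (4,5)–(5,6) (|4−5| = |5−6| = 1); (4,5)–(6,3) (|4−6| = |5−3| = 2).
Total attacking pairs: 6.

6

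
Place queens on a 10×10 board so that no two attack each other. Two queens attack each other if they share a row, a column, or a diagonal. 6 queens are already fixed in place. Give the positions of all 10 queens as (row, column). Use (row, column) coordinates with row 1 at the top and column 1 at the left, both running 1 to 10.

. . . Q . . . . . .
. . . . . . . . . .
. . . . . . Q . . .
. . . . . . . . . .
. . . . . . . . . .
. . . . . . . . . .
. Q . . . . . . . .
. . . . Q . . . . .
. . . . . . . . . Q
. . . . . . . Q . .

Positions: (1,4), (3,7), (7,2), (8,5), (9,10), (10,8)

Row 2: attacked by (1,4)→{3,4,5}; (3,7)→{6,7,8}; (7,2)→{2,7}; (8,5)→{5}; (9,10)→{3,10}; (10,8)→{8}. Safe: 1, 9. Place at column 9.
Row 4: attacked by (1,4)→{1,4,7}; (2,9)→{7,9}; (3,7)→{6,7,8}; (7,2)→{2,5}; (8,5)→{1,5,9}; (9,10)→{5,10}; (10,8)→{2,8}. Safe: 3. Place at column 3.
Row 5: attacked by (1,4)→{4,8}; (2,9)→{6,9}; (3,7)→{5,7,9}; (4,3)→{2,3,4}; (7,2)→{2,4}; (8,5)→{2,5,8}; (9,10)→{6,10}; (10,8)→{3,8}. Safe: 1. Place at column 1.
Row 6: attacked by (1,4)→{4,9}; (2,9)→{5,9}; (3,7)→{4,7,10}; (4,3)→{1,3,5}; (5,1)→{1,2}; (7,2)→{1,2,3}; (8,5)→{3,5,7}; (9,10)→{7,10}; (10,8)→{4,8}. Safe: 6. Place at column 6.
Columns [4, 9, 7, 3, 1, 6, 2, 5, 10, 8], r−c [-3, -7, -4, 1, 4, 0, 5, 3, -1, 2], r+c [5, 11, 10, 7, 6, 12, 9, 13, 19, 18] are all distinct, so no two queens attack.

(1,4) (2,9) (3,7) (4,3) (5,1) (6,6) (7,2) (8,5) (9,10) (10,8)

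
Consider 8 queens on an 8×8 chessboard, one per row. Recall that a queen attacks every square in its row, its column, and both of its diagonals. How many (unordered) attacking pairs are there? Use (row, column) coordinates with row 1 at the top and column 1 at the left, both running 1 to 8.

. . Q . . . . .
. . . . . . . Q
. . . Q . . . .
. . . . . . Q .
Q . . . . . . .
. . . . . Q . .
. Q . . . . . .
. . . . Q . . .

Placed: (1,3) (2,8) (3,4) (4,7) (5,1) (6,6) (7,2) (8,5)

0

All columns are distinct and no two queens satisfy |Δrow| = |Δcol|, so no pair attacks.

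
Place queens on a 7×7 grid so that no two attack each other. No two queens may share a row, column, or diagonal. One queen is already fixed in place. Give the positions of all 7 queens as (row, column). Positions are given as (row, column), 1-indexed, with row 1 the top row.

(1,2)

Row 2: attacked by (1,2)→{1,2,3}. Safe: 4, 5, 6, 7. Place at column 5.
Row 3: attacked by (1,2)→{2,4}; (2,5)→{4,5,6}. Safe: 1, 3, 7. Place at column 1.
Row 4: attacked by (1,2)→{2,5}; (2,5)→{3,5,7}; (3,1)→{1,2}. Safe: 4, 6. Place at column 4.
Row 5: attacked by (1,2)→{2,6}; (2,5)→{2,5}; (3,1)→{1,3}; (4,4)→{3,4,5}. Safe: 7. Place at column 7.
Row 6: attacked by (1,2)→{2,7}; (2,5)→{1,5}; (3,1)→{1,4}; (4,4)→{2,4,6}; (5,7)→{6,7}. Safe: 3. Place at column 3.
Row 7: attacked by (1,2)→{2}; (2,5)→{5}; (3,1)→{1,5}; (4,4)→{1,4,7}; (5,7)→{5,7}; (6,3)→{2,3,4}. Safe: 6. Place at column 6.
Columns [2, 5, 1, 4, 7, 3, 6], r−c [-1, -3, 2, 0, -2, 3, 1], r+c [3, 7, 4, 8, 12, 9, 13] are all distinct, so no two queens attack.

(1,2) (2,5) (3,1) (4,4) (5,7) (6,3) (7,6)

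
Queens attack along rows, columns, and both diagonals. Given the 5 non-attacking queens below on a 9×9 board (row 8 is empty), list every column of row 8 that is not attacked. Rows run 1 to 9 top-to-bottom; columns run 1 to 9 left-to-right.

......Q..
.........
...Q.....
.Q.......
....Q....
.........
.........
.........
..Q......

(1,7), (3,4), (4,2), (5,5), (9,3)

(1,7) attacks row 8 at column 7.
(3,4) attacks row 8 at column 4 and diagonals 9.
(4,2) attacks row 8 at column 2 and diagonals 6.
(5,5) attacks row 8 at column 5 and diagonals 2, 8.
(9,3) attacks row 8 at column 3 and diagonals 2, 4.
Attacked columns: {2, 3, 4, 5, 6, 7, 8, 9}. Safe: {1}.

columns 1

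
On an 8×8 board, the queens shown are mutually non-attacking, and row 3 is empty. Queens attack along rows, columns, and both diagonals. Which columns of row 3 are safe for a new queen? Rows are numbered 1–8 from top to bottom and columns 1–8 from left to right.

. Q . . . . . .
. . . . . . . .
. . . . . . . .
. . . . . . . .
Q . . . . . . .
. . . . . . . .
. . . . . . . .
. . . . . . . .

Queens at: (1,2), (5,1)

(1,2) attacks row 3 at column 2 and diagonals 4.
(5,1) attacks row 3 at column 1 and diagonals 3.
Attacked columns: {1, 2, 3, 4}. Safe: {5, 6, 7, 8}.

columns 5, 6, 7, 8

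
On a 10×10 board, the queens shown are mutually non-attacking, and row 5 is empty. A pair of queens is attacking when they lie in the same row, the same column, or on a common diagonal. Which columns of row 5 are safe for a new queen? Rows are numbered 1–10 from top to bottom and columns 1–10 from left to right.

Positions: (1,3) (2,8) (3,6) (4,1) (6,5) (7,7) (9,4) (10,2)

(1,3) attacks row 5 at column 3 and diagonals 7.
(2,8) attacks row 5 at column 8 and diagonals 5.
(3,6) attacks row 5 at column 6 and diagonals 4, 8.
(4,1) attacks row 5 at column 1 and diagonals 2.
(6,5) attacks row 5 at column 5 and diagonals 4, 6.
(7,7) attacks row 5 at column 7 and diagonals 5, 9.
(9,4) attacks row 5 at column 4 and diagonals 8.
(10,2) attacks row 5 at column 2 and diagonals 7.
Attacked columns: {1, 2, 3, 4, 5, 6, 7, 8, 9}. Safe: {10}.

columns 10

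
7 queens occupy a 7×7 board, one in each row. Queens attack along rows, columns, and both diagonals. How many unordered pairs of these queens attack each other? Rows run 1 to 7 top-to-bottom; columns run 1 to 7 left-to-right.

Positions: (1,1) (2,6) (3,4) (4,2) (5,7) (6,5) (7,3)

All columns are distinct and no two queens satisfy |Δrow| = |Δcol|, so no pair attacks.

0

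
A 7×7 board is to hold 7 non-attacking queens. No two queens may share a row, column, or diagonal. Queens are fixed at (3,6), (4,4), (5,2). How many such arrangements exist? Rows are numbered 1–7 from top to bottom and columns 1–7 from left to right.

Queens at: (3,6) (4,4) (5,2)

Branch on row 1: col 3 → 1; col 5 → 1.
Sum: 1 + 1 = 2.

2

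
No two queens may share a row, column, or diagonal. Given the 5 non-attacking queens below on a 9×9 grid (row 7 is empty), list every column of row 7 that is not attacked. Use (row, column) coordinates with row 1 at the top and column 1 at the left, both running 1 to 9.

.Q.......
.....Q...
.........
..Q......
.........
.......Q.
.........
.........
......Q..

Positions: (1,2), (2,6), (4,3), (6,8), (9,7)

(1,2) attacks row 7 at column 2 and diagonals 8.
(2,6) attacks row 7 at column 6 and diagonals 1.
(4,3) attacks row 7 at column 3 and diagonals 6.
(6,8) attacks row 7 at column 8 and diagonals 7, 9.
(9,7) attacks row 7 at column 7 and diagonals 5, 9.
Attacked columns: {1, 2, 3, 5, 6, 7, 8, 9}. Safe: {4}.

columns 4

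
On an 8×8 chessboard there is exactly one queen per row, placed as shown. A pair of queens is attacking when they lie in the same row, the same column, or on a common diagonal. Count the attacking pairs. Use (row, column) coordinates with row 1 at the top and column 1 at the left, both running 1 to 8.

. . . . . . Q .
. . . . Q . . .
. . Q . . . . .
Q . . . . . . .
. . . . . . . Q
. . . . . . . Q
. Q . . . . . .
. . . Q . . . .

Same column: (5,8)–(6,8) (column 8).
Same diagonal: (2,5)–(5,8) (|2−5| = |5−8| = 3).
Total attacking pairs: 2.

2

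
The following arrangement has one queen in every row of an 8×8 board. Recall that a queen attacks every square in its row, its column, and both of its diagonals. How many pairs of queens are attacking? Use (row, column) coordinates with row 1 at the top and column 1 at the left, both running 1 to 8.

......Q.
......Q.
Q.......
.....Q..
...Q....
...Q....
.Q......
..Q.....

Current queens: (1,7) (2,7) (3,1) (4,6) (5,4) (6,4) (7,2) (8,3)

8

Same column: (1,7)–(2,7) (column 7); (5,4)–(6,4) (column 4).
Same diagonal: (2,7)–(5,4) (|2−5| = |7−4| = 3); (2,7)–(7,2) (|2−7| = |7−2| = 5); (3,1)–(6,4) (|3−6| = |1−4| = 3); (4,6)–(6,4) (|4−6| = |6−4| = 2); (5,4)–(7,2) (|5−7| = |4−2| = 2); (7,2)–(8,3) (|7−8| = |2−3| = 1).
Total attacking pairs: 8.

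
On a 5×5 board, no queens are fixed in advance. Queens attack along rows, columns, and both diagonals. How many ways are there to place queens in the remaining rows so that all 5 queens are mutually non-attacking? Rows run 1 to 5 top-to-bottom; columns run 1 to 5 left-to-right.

10

Branch on row 1: col 1 → 2; col 2 → 2; col 3 → 2; col 4 → 2; col 5 → 2.
Sum: 2 + 2 + 2 + 2 + 2 = 10.
(This is the classic 5-queens count.)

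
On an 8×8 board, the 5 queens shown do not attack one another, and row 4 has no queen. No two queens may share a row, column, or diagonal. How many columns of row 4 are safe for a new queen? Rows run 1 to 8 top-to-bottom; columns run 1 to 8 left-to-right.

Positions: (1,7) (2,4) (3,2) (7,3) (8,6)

2

(1,7) attacks row 4 at column 7 and diagonals 4.
(2,4) attacks row 4 at column 4 and diagonals 2, 6.
(3,2) attacks row 4 at column 2 and diagonals 1, 3.
(7,3) attacks row 4 at column 3 and diagonals 6.
(8,6) attacks row 4 at column 6 and diagonals 2.
Attacked columns: {1, 2, 3, 4, 6, 7}. Safe: {5, 8}.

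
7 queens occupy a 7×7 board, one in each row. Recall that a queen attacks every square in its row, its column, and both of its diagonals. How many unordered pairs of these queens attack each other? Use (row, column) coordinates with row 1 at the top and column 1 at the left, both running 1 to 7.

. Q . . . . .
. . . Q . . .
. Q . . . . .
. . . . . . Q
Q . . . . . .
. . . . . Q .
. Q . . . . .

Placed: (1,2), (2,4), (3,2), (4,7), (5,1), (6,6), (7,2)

4

Same column: (1,2)–(3,2) (column 2); (1,2)–(7,2) (column 2); (3,2)–(7,2) (column 2).
Same diagonal: (2,4)–(5,1) (|2−5| = |4−1| = 3).
Total attacking pairs: 4.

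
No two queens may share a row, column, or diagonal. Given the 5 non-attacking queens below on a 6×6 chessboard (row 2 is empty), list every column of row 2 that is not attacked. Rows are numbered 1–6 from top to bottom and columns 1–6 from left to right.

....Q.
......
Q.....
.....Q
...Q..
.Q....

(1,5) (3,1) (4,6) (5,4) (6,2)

(1,5) attacks row 2 at column 5 and diagonals 4, 6.
(3,1) attacks row 2 at column 1 and diagonals 2.
(4,6) attacks row 2 at column 6 and diagonals 4.
(5,4) attacks row 2 at column 4 and diagonals 1.
(6,2) attacks row 2 at column 2 and diagonals 6.
Attacked columns: {1, 2, 4, 5, 6}. Safe: {3}.

columns 3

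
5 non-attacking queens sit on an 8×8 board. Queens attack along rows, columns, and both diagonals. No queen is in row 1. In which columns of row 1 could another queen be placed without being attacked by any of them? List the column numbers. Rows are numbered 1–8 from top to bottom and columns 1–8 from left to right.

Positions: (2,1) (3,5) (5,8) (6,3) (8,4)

columns 6

(2,1) attacks row 1 at column 1 and diagonals 2.
(3,5) attacks row 1 at column 5 and diagonals 3, 7.
(5,8) attacks row 1 at column 8 and diagonals 4.
(6,3) attacks row 1 at column 3 and diagonals 8.
(8,4) attacks row 1 at column 4.
Attacked columns: {1, 2, 3, 4, 5, 7, 8}. Safe: {6}.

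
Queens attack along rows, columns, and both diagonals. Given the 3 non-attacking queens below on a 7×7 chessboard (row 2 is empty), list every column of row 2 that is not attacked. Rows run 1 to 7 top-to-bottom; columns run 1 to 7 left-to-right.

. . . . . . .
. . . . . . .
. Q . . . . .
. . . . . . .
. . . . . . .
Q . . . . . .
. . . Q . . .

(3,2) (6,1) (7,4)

columns 6, 7

(3,2) attacks row 2 at column 2 and diagonals 1, 3.
(6,1) attacks row 2 at column 1 and diagonals 5.
(7,4) attacks row 2 at column 4.
Attacked columns: {1, 2, 3, 4, 5}. Safe: {6, 7}.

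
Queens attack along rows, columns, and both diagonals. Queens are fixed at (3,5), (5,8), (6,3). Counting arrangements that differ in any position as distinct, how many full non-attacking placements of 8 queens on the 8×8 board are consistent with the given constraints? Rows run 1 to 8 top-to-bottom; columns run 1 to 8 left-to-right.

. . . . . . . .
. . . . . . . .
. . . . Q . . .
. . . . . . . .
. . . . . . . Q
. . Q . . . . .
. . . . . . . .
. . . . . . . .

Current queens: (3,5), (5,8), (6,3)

Branch on row 1: col 1 → 0; col 2 → 0; col 6 → 1.
Sum: 0 + 0 + 1 = 1.

1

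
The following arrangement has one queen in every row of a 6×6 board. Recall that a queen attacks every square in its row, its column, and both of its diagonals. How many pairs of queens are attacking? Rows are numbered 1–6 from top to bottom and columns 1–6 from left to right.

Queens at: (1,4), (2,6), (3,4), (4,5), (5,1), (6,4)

Same column: (1,4)–(3,4) (column 4); (1,4)–(6,4) (column 4); (3,4)–(6,4) (column 4).
Same diagonal: (3,4)–(4,5) (|3−4| = |4−5| = 1).
Total attacking pairs: 4.

4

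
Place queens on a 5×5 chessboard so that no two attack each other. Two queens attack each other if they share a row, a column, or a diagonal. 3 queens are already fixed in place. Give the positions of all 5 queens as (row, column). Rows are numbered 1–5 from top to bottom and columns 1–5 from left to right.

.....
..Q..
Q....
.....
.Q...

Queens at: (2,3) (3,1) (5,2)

Row 1: attacked by (2,3)→{2,3,4}; (3,1)→{1,3}; (5,2)→{2}. Safe: 5. Place at column 5.
Row 4: attacked by (1,5)→{2,5}; (2,3)→{1,3,5}; (3,1)→{1,2}; (5,2)→{1,2,3}. Safe: 4. Place at column 4.
Columns [5, 3, 1, 4, 2], r−c [-4, -1, 2, 0, 3], r+c [6, 5, 4, 8, 7] are all distinct, so no two queens attack.

(1,5) (2,3) (3,1) (4,4) (5,2)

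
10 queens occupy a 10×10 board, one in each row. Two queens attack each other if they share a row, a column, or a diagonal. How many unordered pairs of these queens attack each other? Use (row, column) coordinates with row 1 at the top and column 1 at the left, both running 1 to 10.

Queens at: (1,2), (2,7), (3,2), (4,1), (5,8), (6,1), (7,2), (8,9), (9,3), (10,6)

8

Same column: (1,2)–(3,2) (column 2); (1,2)–(7,2) (column 2); (3,2)–(7,2) (column 2); (4,1)–(6,1) (column 1).
Same diagonal: (1,2)–(8,9) (|1−8| = |2−9| = 7); (2,7)–(7,2) (|2−7| = |7−2| = 5); (3,2)–(4,1) (|3−4| = |2−1| = 1); (6,1)–(7,2) (|6−7| = |1−2| = 1).
Total attacking pairs: 8.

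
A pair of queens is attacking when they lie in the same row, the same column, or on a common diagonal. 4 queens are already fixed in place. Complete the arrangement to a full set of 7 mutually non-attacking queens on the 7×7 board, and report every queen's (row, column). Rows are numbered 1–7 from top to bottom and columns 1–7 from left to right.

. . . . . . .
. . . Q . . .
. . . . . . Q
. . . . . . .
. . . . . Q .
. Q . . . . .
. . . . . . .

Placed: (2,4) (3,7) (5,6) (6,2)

Row 1: attacked by (2,4)→{3,4,5}; (3,7)→{5,7}; (5,6)→{2,6}; (6,2)→{2,7}. Safe: 1. Place at column 1.
Row 4: attacked by (1,1)→{1,4}; (2,4)→{2,4,6}; (3,7)→{6,7}; (5,6)→{5,6,7}; (6,2)→{2,4}. Safe: 3. Place at column 3.
Row 7: attacked by (1,1)→{1,7}; (2,4)→{4}; (3,7)→{3,7}; (4,3)→{3,6}; (5,6)→{4,6}; (6,2)→{1,2,3}. Safe: 5. Place at column 5.
Columns [1, 4, 7, 3, 6, 2, 5], r−c [0, -2, -4, 1, -1, 4, 2], r+c [2, 6, 10, 7, 11, 8, 12] are all distinct, so no two queens attack.

(1,1) (2,4) (3,7) (4,3) (5,6) (6,2) (7,5)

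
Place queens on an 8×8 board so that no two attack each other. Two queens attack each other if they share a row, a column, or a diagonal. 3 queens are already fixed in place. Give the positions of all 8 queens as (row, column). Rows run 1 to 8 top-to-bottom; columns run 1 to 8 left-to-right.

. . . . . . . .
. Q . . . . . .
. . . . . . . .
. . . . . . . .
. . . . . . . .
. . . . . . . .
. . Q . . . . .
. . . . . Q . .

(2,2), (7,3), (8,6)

Row 1: attacked by (2,2)→{1,2,3}; (7,3)→{3}; (8,6)→{6}. Safe: 4, 5, 7, 8. Place at column 7.
Row 3: attacked by (1,7)→{5,7}; (2,2)→{1,2,3}; (7,3)→{3,7}; (8,6)→{1,6}. Safe: 4, 8. Place at column 4.
Row 4: attacked by (1,7)→{4,7}; (2,2)→{2,4}; (3,4)→{3,4,5}; (7,3)→{3,6}; (8,6)→{2,6}. Safe: 1, 8. Place at column 1.
Row 5: attacked by (1,7)→{3,7}; (2,2)→{2,5}; (3,4)→{2,4,6}; (4,1)→{1,2}; (7,3)→{1,3,5}; (8,6)→{3,6}. Safe: 8. Place at column 8.
Row 6: attacked by (1,7)→{2,7}; (2,2)→{2,6}; (3,4)→{1,4,7}; (4,1)→{1,3}; (5,8)→{7,8}; (7,3)→{2,3,4}; (8,6)→{4,6,8}. Safe: 5. Place at column 5.
Columns [7, 2, 4, 1, 8, 5, 3, 6], r−c [-6, 0, -1, 3, -3, 1, 4, 2], r+c [8, 4, 7, 5, 13, 11, 10, 14] are all distinct, so no two queens attack.

(1,7) (2,2) (3,4) (4,1) (5,8) (6,5) (7,3) (8,6)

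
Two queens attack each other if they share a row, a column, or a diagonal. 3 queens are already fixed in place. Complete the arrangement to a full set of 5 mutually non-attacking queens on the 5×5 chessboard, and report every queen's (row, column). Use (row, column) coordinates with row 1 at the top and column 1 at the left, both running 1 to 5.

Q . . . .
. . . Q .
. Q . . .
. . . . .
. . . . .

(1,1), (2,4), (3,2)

(1,1) (2,4) (3,2) (4,5) (5,3)

Row 4: attacked by (1,1)→{1,4}; (2,4)→{2,4}; (3,2)→{1,2,3}. Safe: 5. Place at column 5.
Row 5: attacked by (1,1)→{1,5}; (2,4)→{1,4}; (3,2)→{2,4}; (4,5)→{4,5}. Safe: 3. Place at column 3.
Columns [1, 4, 2, 5, 3], r−c [0, -2, 1, -1, 2], r+c [2, 6, 5, 9, 8] are all distinct, so no two queens attack.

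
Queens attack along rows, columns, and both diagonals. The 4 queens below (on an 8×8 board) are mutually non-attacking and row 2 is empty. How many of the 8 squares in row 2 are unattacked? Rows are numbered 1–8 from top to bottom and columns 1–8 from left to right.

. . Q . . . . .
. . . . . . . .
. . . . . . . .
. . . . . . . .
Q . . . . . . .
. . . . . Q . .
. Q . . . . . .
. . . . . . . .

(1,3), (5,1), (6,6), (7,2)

(1,3) attacks row 2 at column 3 and diagonals 2, 4.
(5,1) attacks row 2 at column 1 and diagonals 4.
(6,6) attacks row 2 at column 6 and diagonals 2.
(7,2) attacks row 2 at column 2 and diagonals 7.
Attacked columns: {1, 2, 3, 4, 6, 7}. Safe: {5, 8}.

2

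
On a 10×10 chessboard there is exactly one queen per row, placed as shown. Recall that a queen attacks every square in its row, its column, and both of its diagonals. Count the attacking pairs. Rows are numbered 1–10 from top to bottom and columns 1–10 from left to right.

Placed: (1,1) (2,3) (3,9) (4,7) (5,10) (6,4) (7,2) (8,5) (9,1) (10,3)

4

Same column: (1,1)–(9,1) (column 1); (2,3)–(10,3) (column 3).
Same diagonal: (6,4)–(9,1) (|6−9| = |4−1| = 3); (8,5)–(10,3) (|8−10| = |5−3| = 2).
Total attacking pairs: 4.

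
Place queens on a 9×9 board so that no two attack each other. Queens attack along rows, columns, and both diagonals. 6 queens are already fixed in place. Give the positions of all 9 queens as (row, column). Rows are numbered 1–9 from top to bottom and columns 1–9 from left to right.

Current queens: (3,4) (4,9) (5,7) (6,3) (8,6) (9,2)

(1,5) (2,8) (3,4) (4,9) (5,7) (6,3) (7,1) (8,6) (9,2)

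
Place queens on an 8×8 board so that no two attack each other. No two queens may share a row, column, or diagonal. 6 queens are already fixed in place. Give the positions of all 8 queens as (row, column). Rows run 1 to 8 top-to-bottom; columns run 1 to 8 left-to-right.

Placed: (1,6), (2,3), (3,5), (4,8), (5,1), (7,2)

(1,6) (2,3) (3,5) (4,8) (5,1) (6,4) (7,2) (8,7)

Row 6: attacked by (1,6)→{1,6}; (2,3)→{3,7}; (3,5)→{2,5,8}; (4,8)→{6,8}; (5,1)→{1,2}; (7,2)→{1,2,3}. Safe: 4. Place at column 4.
Row 8: attacked by (1,6)→{6}; (2,3)→{3}; (3,5)→{5}; (4,8)→{4,8}; (5,1)→{1,4}; (6,4)→{2,4,6}; (7,2)→{1,2,3}. Safe: 7. Place at column 7.
Columns [6, 3, 5, 8, 1, 4, 2, 7], r−c [-5, -1, -2, -4, 4, 2, 5, 1], r+c [7, 5, 8, 12, 6, 10, 9, 15] are all distinct, so no two queens attack.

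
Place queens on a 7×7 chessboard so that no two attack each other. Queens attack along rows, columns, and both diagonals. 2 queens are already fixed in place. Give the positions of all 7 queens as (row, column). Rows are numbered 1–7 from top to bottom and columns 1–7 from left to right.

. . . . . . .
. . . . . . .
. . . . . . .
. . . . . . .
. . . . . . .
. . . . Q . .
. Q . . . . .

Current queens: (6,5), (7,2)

Row 1: attacked by (6,5)→{5}; (7,2)→{2}. Safe: 1, 3, 4, 6, 7. Place at column 6.
Row 2: attacked by (1,6)→{5,6,7}; (6,5)→{1,5}; (7,2)→{2,7}. Safe: 3, 4. Place at column 3.
Row 3: attacked by (1,6)→{4,6}; (2,3)→{2,3,4}; (6,5)→{2,5}; (7,2)→{2,6}. Safe: 1, 7. Place at column 1.
Row 4: attacked by (1,6)→{3,6}; (2,3)→{1,3,5}; (3,1)→{1,2}; (6,5)→{3,5,7}; (7,2)→{2,5}. Safe: 4. Place at column 4.
Row 5: attacked by (1,6)→{2,6}; (2,3)→{3,6}; (3,1)→{1,3}; (4,4)→{3,4,5}; (6,5)→{4,5,6}; (7,2)→{2,4}. Safe: 7. Place at column 7.
Columns [6, 3, 1, 4, 7, 5, 2], r−c [-5, -1, 2, 0, -2, 1, 5], r+c [7, 5, 4, 8, 12, 11, 9] are all distinct, so no two queens attack.

(1,6) (2,3) (3,1) (4,4) (5,7) (6,5) (7,2)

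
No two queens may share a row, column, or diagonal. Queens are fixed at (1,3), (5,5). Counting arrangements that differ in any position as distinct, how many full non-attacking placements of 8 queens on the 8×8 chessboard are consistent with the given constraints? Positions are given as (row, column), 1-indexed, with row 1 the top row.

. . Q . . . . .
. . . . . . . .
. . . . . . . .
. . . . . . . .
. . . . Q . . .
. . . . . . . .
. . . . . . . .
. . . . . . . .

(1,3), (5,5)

3

Branch on row 2: col 1 → 0; col 6 → 2; col 7 → 1.
Sum: 0 + 2 + 1 = 3.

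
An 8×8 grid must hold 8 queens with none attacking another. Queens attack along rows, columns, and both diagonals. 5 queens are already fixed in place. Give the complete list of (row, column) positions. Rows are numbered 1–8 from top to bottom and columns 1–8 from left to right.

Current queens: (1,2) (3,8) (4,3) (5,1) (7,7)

(1,2) (2,6) (3,8) (4,3) (5,1) (6,4) (7,7) (8,5)

Row 2: attacked by (1,2)→{1,2,3}; (3,8)→{7,8}; (4,3)→{1,3,5}; (5,1)→{1,4}; (7,7)→{2,7}. Safe: 6. Place at column 6.
Row 6: attacked by (1,2)→{2,7}; (2,6)→{2,6}; (3,8)→{5,8}; (4,3)→{1,3,5}; (5,1)→{1,2}; (7,7)→{6,7,8}. Safe: 4. Place at column 4.
Row 8: attacked by (1,2)→{2}; (2,6)→{6}; (3,8)→{3,8}; (4,3)→{3,7}; (5,1)→{1,4}; (6,4)→{2,4,6}; (7,7)→{6,7,8}. Safe: 5. Place at column 5.
Columns [2, 6, 8, 3, 1, 4, 7, 5], r−c [-1, -4, -5, 1, 4, 2, 0, 3], r+c [3, 8, 11, 7, 6, 10, 14, 13] are all distinct, so no two queens attack.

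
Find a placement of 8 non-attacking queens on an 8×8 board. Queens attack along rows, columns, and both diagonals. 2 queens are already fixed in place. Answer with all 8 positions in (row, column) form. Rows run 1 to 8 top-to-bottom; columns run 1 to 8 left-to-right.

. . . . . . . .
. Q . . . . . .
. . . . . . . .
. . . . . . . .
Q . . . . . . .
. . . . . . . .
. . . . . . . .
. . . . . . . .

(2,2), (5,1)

(1,8) (2,2) (3,5) (4,3) (5,1) (6,7) (7,4) (8,6)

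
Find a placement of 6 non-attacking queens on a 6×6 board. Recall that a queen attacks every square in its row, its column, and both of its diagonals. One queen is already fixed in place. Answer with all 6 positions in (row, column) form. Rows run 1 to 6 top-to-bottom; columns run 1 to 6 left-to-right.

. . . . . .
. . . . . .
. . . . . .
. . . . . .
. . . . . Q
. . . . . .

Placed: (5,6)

(1,4) (2,1) (3,5) (4,2) (5,6) (6,3)

Row 1: attacked by (5,6)→{2,6}. Safe: 1, 3, 4, 5. Place at column 4.
Row 2: attacked by (1,4)→{3,4,5}; (5,6)→{3,6}. Safe: 1, 2. Place at column 1.
Row 3: attacked by (1,4)→{2,4,6}; (2,1)→{1,2}; (5,6)→{4,6}. Safe: 3, 5. Place at column 5.
Row 4: attacked by (1,4)→{1,4}; (2,1)→{1,3}; (3,5)→{4,5,6}; (5,6)→{5,6}. Safe: 2. Place at column 2.
Row 6: attacked by (1,4)→{4}; (2,1)→{1,5}; (3,5)→{2,5}; (4,2)→{2,4}; (5,6)→{5,6}. Safe: 3. Place at column 3.
Columns [4, 1, 5, 2, 6, 3], r−c [-3, 1, -2, 2, -1, 3], r+c [5, 3, 8, 6, 11, 9] are all distinct, so no two queens attack.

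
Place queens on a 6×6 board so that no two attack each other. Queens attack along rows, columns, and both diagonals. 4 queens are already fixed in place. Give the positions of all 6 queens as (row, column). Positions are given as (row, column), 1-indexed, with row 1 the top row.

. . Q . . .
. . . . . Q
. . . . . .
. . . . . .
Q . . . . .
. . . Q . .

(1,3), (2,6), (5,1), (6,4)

Row 3: attacked by (1,3)→{1,3,5}; (2,6)→{5,6}; (5,1)→{1,3}; (6,4)→{1,4}. Safe: 2. Place at column 2.
Row 4: attacked by (1,3)→{3,6}; (2,6)→{4,6}; (3,2)→{1,2,3}; (5,1)→{1,2}; (6,4)→{2,4,6}. Safe: 5. Place at column 5.
Columns [3, 6, 2, 5, 1, 4], r−c [-2, -4, 1, -1, 4, 2], r+c [4, 8, 5, 9, 6, 10] are all distinct, so no two queens attack.

(1,3) (2,6) (3,2) (4,5) (5,1) (6,4)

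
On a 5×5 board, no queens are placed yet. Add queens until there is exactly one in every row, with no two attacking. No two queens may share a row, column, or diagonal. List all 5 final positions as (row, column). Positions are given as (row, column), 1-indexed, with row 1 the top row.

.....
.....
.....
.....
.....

(1,2) (2,4) (3,1) (4,3) (5,5)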